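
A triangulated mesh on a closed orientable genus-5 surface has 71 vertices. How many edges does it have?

χ = 2 − 2·5 = -8, and every face is a triangle so 3F = 2E.
V − E + F = -8 with E = 3F/2 gives 71 − (3/2 − 1)·F = -8, so F = 158 and E = 237.

237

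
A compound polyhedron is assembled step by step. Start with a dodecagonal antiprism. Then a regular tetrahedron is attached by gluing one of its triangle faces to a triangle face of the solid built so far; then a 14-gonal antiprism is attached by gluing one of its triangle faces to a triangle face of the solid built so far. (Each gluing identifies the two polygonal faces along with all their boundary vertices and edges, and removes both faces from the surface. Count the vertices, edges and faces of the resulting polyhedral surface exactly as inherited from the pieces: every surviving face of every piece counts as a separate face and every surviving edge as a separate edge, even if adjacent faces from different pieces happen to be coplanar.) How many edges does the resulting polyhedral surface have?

104

A dodecagonal antiprism: V=24, E=48, F=26.
Attach a regular tetrahedron (V=4, E=6, F=4) along a 3-gon: merge 3 vertices and 3 edges, delete both glued faces → V=25, E=51, F=28.
Attach a 14-gonal antiprism (V=28, E=56, F=30) along a 3-gon: merge 3 vertices and 3 edges, delete both glued faces → V=50, E=104, F=56.
Check: V − E + F = 50 − 104 + 56 = 2.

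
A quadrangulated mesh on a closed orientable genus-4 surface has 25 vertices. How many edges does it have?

χ = 2 − 2·4 = -6, and every face is a square so 4F = 2E.
V − E + F = -6 with E = 4F/2 gives 25 − (4/2 − 1)·F = -6, so F = 31 and E = 62.

62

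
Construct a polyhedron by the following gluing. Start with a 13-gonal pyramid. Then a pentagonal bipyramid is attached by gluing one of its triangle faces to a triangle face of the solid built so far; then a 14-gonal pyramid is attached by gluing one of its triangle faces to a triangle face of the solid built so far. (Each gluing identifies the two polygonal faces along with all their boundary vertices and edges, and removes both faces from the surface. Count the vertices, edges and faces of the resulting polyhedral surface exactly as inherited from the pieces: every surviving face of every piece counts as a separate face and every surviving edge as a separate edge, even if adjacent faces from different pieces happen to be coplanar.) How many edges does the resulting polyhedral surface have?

A 13-gonal pyramid: V=14, E=26, F=14.
Attach a pentagonal bipyramid (V=7, E=15, F=10) along a 3-gon: merge 3 vertices and 3 edges, delete both glued faces → V=18, E=38, F=22.
Attach a 14-gonal pyramid (V=15, E=28, F=15) along a 3-gon: merge 3 vertices and 3 edges, delete both glued faces → V=30, E=63, F=35.
Check: V − E + F = 30 − 63 + 35 = 2.

63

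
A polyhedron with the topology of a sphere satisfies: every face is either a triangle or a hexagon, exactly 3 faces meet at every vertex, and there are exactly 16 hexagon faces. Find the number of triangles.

Let x be the number of triangles; then F = 16 + x.
Edge–face incidences: 2E = 6·16 + 3·x = 96 + 3x.
Every vertex has degree 3, so 3V = 2E.
Euler: V − E + F = 2 ⇒ (2E)/3 − E + (16 + x) = 2.
Multiply by 6: 2·(2E) − 3·(2E) + 6·(16 + x) = 12, i.e. 96 + 6x − (96 + 3x) = 12.
Collecting terms: 3x = 12, so x = 4.
Then 2E = 96 + 3·4 = 108, so E = 54, V = 2E/3 = 36, F = 16 + 4 = 20.

4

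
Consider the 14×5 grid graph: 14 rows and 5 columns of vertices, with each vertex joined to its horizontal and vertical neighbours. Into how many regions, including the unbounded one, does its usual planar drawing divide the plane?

The grid has V = 14·5 = 70 vertices and E = 14·4 + 5·13 = 121 edges.
F = 2 − V + E = 2 − 70 + 121 = 53.

53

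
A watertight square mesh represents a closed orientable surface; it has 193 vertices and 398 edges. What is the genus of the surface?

4

Every face is a square and each edge borders two faces, so 4F = 2·398, giving F = 199.
χ = V − E + F = 193 − 398 + 199 = -6.
For a closed orientable surface χ = 2 − 2g, so g = (2 − (-6))/2 = 4.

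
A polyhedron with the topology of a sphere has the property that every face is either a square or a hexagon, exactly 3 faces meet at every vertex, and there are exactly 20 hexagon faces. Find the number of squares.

Let x be the number of squares; then F = 20 + x.
Edge–face incidences: 2E = 6·20 + 4·x = 120 + 4x.
Every vertex has degree 3, so 3V = 2E.
Euler: V − E + F = 2 ⇒ (2E)/3 − E + (20 + x) = 2.
Multiply by 6: 2·(2E) − 3·(2E) + 6·(20 + x) = 12, i.e. 120 + 6x − (120 + 4x) = 12.
Collecting terms: 2x = 12, so x = 6.
Then 2E = 120 + 4·6 = 144, so E = 72, V = 2E/3 = 48, F = 20 + 6 = 26.

6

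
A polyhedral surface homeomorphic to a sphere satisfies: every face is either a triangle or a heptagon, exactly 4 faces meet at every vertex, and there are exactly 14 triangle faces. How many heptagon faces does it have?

Let x be the number of heptagons; then F = 14 + x.
Edge–face incidences: 2E = 3·14 + 7·x = 42 + 7x.
Every vertex has degree 4, so 4V = 2E.
Euler: V − E + F = 2 ⇒ (2E)/4 − E + (14 + x) = 2.
Multiply by 8: 2·(2E) − 4·(2E) + 8·(14 + x) = 16, i.e. 112 + 8x − 2·(42 + 7x) = 16.
Collecting terms: −6x + 28 = 16, so −6x = −12, so x = 2.
Then 2E = 42 + 7·2 = 56, so E = 28, V = 2E/4 = 14, F = 14 + 2 = 16.

2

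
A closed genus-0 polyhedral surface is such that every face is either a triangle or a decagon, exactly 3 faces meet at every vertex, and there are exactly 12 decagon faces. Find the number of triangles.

20

Let x be the number of triangles; then F = 12 + x.
Edge–face incidences: 2E = 10·12 + 3·x = 120 + 3x.
Every vertex has degree 3, so 3V = 2E.
Euler: V − E + F = 2 ⇒ (2E)/3 − E + (12 + x) = 2.
Multiply by 6: 2·(2E) − 3·(2E) + 6·(12 + x) = 12, i.e. 72 + 6x − (120 + 3x) = 12.
Collecting terms: 3x − 48 = 12, so 3x = 60, so x = 20.
Then 2E = 120 + 3·20 = 180, so E = 90, V = 2E/3 = 60, F = 12 + 20 = 32.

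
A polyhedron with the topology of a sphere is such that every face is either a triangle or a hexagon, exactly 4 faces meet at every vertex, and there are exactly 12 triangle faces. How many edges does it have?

24

Let x be the number of hexagons; then F = 12 + x.
Edge–face incidences: 2E = 3·12 + 6·x = 36 + 6x.
Every vertex has degree 4, so 4V = 2E.
Euler: V − E + F = 2 ⇒ (2E)/4 − E + (12 + x) = 2.
Multiply by 8: 2·(2E) − 4·(2E) + 8·(12 + x) = 16, i.e. 96 + 8x − 2·(36 + 6x) = 16.
Collecting terms: −4x + 24 = 16, so −4x = −8, so x = 2.
Then 2E = 36 + 6·2 = 48, so E = 24, V = 2E/4 = 12, F = 12 + 2 = 14.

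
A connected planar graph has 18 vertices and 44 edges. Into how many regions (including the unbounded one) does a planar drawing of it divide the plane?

Euler's formula for a connected plane graph: V − E + F = 2, so F = 2 − 18 + 44 = 28.

28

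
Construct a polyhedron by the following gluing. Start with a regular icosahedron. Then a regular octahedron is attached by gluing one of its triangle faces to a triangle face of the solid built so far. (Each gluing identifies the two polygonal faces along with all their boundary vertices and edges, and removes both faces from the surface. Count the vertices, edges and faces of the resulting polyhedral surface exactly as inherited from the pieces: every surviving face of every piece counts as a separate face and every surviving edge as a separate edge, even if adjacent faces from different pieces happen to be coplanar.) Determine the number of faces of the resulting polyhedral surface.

A regular icosahedron: V=12, E=30, F=20.
Attach a regular octahedron (V=6, E=12, F=8) along a 3-gon: merge 3 vertices and 3 edges, delete both glued faces → V=15, E=39, F=26.
Check: V − E + F = 15 − 39 + 26 = 2.

26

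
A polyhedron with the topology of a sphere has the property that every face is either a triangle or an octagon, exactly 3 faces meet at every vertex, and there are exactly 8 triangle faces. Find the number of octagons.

6

Let x be the number of octagons; then F = 8 + x.
Edge–face incidences: 2E = 3·8 + 8·x = 24 + 8x.
Every vertex has degree 3, so 3V = 2E.
Euler: V − E + F = 2 ⇒ (2E)/3 − E + (8 + x) = 2.
Multiply by 6: 2·(2E) − 3·(2E) + 6·(8 + x) = 12, i.e. 48 + 6x − (24 + 8x) = 12.
Collecting terms: −2x + 24 = 12, so −2x = −12, so x = 6.
Then 2E = 24 + 8·6 = 72, so E = 36, V = 2E/3 = 24, F = 8 + 6 = 14.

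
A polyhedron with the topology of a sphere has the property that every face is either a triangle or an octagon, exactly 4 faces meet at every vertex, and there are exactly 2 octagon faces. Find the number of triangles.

16

Let x be the number of triangles; then F = 2 + x.
Edge–face incidences: 2E = 8·2 + 3·x = 16 + 3x.
Every vertex has degree 4, so 4V = 2E.
Euler: V − E + F = 2 ⇒ (2E)/4 − E + (2 + x) = 2.
Multiply by 8: 2·(2E) − 4·(2E) + 8·(2 + x) = 16, i.e. 16 + 8x − 2·(16 + 3x) = 16.
Collecting terms: 2x − 16 = 16, so 2x = 32, so x = 16.
Then 2E = 16 + 3·16 = 64, so E = 32, V = 2E/4 = 16, F = 2 + 16 = 18.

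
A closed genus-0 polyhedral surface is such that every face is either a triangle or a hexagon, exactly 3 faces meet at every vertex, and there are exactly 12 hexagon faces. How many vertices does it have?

Let x be the number of triangles; then F = 12 + x.
Edge–face incidences: 2E = 6·12 + 3·x = 72 + 3x.
Every vertex has degree 3, so 3V = 2E.
Euler: V − E + F = 2 ⇒ (2E)/3 − E + (12 + x) = 2.
Multiply by 6: 2·(2E) − 3·(2E) + 6·(12 + x) = 12, i.e. 72 + 6x − (72 + 3x) = 12.
Collecting terms: 3x = 12, so x = 4.
Then 2E = 72 + 3·4 = 84, so E = 42, V = 2E/3 = 28, F = 12 + 4 = 16.

28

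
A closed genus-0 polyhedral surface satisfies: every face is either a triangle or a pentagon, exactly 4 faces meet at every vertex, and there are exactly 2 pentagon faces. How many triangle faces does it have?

Let x be the number of triangles; then F = 2 + x.
Edge–face incidences: 2E = 5·2 + 3·x = 10 + 3x.
Every vertex has degree 4, so 4V = 2E.
Euler: V − E + F = 2 ⇒ (2E)/4 − E + (2 + x) = 2.
Multiply by 8: 2·(2E) − 4·(2E) + 8·(2 + x) = 16, i.e. 16 + 8x − 2·(10 + 3x) = 16.
Collecting terms: 2x − 4 = 16, so 2x = 20, so x = 10.
Then 2E = 10 + 3·10 = 40, so E = 20, V = 2E/4 = 10, F = 2 + 10 = 12.

10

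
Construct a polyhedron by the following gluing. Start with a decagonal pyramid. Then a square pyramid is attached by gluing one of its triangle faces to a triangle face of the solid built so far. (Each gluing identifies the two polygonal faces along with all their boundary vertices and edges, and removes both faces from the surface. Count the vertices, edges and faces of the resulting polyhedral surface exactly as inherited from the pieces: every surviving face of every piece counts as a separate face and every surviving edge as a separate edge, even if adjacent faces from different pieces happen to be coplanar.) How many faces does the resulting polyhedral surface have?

14

A decagonal pyramid: V=11, E=20, F=11.
Attach a square pyramid (V=5, E=8, F=5) along a 3-gon: merge 3 vertices and 3 edges, delete both glued faces → V=13, E=25, F=14.
Check: V − E + F = 13 − 25 + 14 = 2.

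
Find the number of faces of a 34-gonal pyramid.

A pyramid on an n-gon base has one n-gon and n triangles: V = 34 + 1 = 35, E = 2·34 = 68, F = 34 + 1 = 35.

35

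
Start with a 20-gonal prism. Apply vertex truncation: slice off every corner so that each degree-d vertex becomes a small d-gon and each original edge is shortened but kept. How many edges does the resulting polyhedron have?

The base solid has V = 40, E = 60, F = 22.
Truncation replaces each original edge-end by a new vertex, so V′ = 2E = 120.
Each original edge survives, and each old vertex of degree d contributes d new edges; summing degrees gives Σd = 2E, so E′ = E + 2E = 3E = 180.
Each original face survives and each original vertex becomes one new face: F′ = F + V = 62.

180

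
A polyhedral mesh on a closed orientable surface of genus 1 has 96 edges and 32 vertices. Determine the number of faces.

For a closed orientable surface of genus 1, χ = 2 − 2·1 = 0.
F = 0 − V + E = 0 − 32 + 96 = 64.

64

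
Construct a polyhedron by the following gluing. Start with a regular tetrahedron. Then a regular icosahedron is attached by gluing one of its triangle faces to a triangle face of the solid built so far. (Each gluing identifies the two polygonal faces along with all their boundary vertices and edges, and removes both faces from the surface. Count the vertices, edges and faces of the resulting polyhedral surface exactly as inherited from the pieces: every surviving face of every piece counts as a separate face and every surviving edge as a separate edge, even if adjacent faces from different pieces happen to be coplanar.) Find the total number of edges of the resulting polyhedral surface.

A regular tetrahedron: V=4, E=6, F=4.
Attach a regular icosahedron (V=12, E=30, F=20) along a 3-gon: merge 3 vertices and 3 edges, delete both glued faces → V=13, E=33, F=22.
Check: V − E + F = 13 − 33 + 22 = 2.

33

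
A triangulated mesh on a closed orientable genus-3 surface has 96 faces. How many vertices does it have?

44

χ = 2 − 2·3 = -4, and every face is a triangle so 3F = 2E.
E = 3·96/2 = 144. Then V = -4 + E − F = -4 + 144 − 96 = 44.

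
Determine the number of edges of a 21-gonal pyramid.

A pyramid on an n-gon base has one n-gon and n triangles: V = 21 + 1 = 22, E = 2·21 = 42, F = 21 + 1 = 22.

42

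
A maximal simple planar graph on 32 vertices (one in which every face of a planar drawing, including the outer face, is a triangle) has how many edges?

In a plane triangulation 3F = 2E and V − E + F = 2, so E = 3V − 6 = 3·32 − 6 = 90.

90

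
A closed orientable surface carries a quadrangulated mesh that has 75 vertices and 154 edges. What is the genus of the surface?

Every face is a square and each edge borders two faces, so 4F = 2·154, giving F = 77.
χ = V − E + F = 75 − 154 + 77 = -2.
For a closed orientable surface χ = 2 − 2g, so g = (2 − (-2))/2 = 2.

2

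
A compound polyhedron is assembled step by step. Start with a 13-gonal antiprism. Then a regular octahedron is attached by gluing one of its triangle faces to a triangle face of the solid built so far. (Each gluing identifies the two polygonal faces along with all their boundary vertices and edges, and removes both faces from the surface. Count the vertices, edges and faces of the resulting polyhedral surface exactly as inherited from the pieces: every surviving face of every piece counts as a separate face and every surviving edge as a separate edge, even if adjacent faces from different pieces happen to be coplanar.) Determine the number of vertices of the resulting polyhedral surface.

29

A 13-gonal antiprism: V=26, E=52, F=28.
Attach a regular octahedron (V=6, E=12, F=8) along a 3-gon: merge 3 vertices and 3 edges, delete both glued faces → V=29, E=61, F=34.
Check: V − E + F = 29 − 61 + 34 = 2.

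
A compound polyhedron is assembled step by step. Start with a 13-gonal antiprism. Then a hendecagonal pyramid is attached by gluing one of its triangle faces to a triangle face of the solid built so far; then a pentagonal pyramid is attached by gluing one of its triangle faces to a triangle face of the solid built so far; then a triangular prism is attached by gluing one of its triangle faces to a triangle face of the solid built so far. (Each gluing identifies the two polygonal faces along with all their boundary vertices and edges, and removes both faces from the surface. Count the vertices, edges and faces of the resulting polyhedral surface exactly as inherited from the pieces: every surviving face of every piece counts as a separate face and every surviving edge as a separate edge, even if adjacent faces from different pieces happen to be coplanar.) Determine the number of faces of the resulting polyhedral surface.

45

A 13-gonal antiprism: V=26, E=52, F=28.
Attach a hendecagonal pyramid (V=12, E=22, F=12) along a 3-gon: merge 3 vertices and 3 edges, delete both glued faces → V=35, E=71, F=38.
Attach a pentagonal pyramid (V=6, E=10, F=6) along a 3-gon: merge 3 vertices and 3 edges, delete both glued faces → V=38, E=78, F=42.
Attach a triangular prism (V=6, E=9, F=5) along a 3-gon: merge 3 vertices and 3 edges, delete both glued faces → V=41, E=84, F=45.
Check: V − E + F = 41 − 84 + 45 = 2.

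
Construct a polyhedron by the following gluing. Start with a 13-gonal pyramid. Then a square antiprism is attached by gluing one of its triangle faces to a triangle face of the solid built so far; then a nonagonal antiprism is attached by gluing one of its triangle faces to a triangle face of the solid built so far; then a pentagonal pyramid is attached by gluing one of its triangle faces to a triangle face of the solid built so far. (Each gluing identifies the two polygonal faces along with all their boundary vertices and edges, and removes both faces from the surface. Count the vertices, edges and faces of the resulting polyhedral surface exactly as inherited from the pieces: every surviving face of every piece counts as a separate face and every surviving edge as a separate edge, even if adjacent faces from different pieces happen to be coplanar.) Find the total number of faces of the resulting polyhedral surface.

44

A 13-gonal pyramid: V=14, E=26, F=14.
Attach a square antiprism (V=8, E=16, F=10) along a 3-gon: merge 3 vertices and 3 edges, delete both glued faces → V=19, E=39, F=22.
Attach a nonagonal antiprism (V=18, E=36, F=20) along a 3-gon: merge 3 vertices and 3 edges, delete both glued faces → V=34, E=72, F=40.
Attach a pentagonal pyramid (V=6, E=10, F=6) along a 3-gon: merge 3 vertices and 3 edges, delete both glued faces → V=37, E=79, F=44.
Check: V − E + F = 37 − 79 + 44 = 2.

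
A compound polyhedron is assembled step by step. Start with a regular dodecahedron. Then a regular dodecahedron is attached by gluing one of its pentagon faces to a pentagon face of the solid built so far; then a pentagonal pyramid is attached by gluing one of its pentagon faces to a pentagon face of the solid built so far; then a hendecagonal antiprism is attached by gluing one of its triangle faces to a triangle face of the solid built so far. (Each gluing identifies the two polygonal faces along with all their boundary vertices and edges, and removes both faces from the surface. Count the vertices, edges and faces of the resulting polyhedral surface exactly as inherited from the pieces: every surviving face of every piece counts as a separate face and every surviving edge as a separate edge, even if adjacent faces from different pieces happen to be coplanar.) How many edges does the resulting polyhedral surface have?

101

A regular dodecahedron: V=20, E=30, F=12.
Attach a regular dodecahedron (V=20, E=30, F=12) along a 5-gon: merge 5 vertices and 5 edges, delete both glued faces → V=35, E=55, F=22.
Attach a pentagonal pyramid (V=6, E=10, F=6) along a 5-gon: merge 5 vertices and 5 edges, delete both glued faces → V=36, E=60, F=26.
Attach a hendecagonal antiprism (V=22, E=44, F=24) along a 3-gon: merge 3 vertices and 3 edges, delete both glued faces → V=55, E=101, F=48.
Check: V − E + F = 55 − 101 + 48 = 2.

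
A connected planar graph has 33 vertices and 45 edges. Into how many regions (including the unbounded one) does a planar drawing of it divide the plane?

14

Euler's formula for a connected plane graph: V − E + F = 2, so F = 2 − 33 + 45 = 14.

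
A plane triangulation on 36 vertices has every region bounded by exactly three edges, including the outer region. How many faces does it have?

68

In a plane triangulation 3F = 2E and V − E + F = 2, so F = 2V − 4 = 2·36 − 4 = 68.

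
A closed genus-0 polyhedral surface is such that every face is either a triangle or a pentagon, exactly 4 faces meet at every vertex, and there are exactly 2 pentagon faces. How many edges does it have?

Let x be the number of triangles; then F = 2 + x.
Edge–face incidences: 2E = 5·2 + 3·x = 10 + 3x.
Every vertex has degree 4, so 4V = 2E.
Euler: V − E + F = 2 ⇒ (2E)/4 − E + (2 + x) = 2.
Multiply by 8: 2·(2E) − 4·(2E) + 8·(2 + x) = 16, i.e. 16 + 8x − 2·(10 + 3x) = 16.
Collecting terms: 2x − 4 = 16, so 2x = 20, so x = 10.
Then 2E = 10 + 3·10 = 40, so E = 20, V = 2E/4 = 10, F = 2 + 10 = 12.

20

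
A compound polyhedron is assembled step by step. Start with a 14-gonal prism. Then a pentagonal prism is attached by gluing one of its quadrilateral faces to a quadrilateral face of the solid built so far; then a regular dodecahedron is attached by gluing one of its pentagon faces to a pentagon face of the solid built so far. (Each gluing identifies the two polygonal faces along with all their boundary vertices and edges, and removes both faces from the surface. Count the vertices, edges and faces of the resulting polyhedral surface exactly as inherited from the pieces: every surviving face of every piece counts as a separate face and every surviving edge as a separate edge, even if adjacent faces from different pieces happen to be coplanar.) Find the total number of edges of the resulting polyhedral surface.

78

A 14-gonal prism: V=28, E=42, F=16.
Attach a pentagonal prism (V=10, E=15, F=7) along a 4-gon: merge 4 vertices and 4 edges, delete both glued faces → V=34, E=53, F=21.
Attach a regular dodecahedron (V=20, E=30, F=12) along a 5-gon: merge 5 vertices and 5 edges, delete both glued faces → V=49, E=78, F=31.
Check: V − E + F = 49 − 78 + 31 = 2.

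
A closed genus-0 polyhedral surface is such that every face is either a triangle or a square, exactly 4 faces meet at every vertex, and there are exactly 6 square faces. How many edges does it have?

24

Let x be the number of triangles; then F = 6 + x.
Edge–face incidences: 2E = 4·6 + 3·x = 24 + 3x.
Every vertex has degree 4, so 4V = 2E.
Euler: V − E + F = 2 ⇒ (2E)/4 − E + (6 + x) = 2.
Multiply by 8: 2·(2E) − 4·(2E) + 8·(6 + x) = 16, i.e. 48 + 8x − 2·(24 + 3x) = 16.
Collecting terms: 2x = 16, so x = 8.
Then 2E = 24 + 3·8 = 48, so E = 24, V = 2E/4 = 12, F = 6 + 8 = 14.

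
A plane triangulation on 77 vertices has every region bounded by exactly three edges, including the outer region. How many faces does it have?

150

In a plane triangulation 3F = 2E and V − E + F = 2, so F = 2V − 4 = 2·77 − 4 = 150.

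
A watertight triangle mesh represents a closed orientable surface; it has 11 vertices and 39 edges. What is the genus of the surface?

2

Every face is a triangle and each edge borders two faces, so 3F = 2·39, giving F = 26.
χ = V − E + F = 11 − 39 + 26 = -2.
For a closed orientable surface χ = 2 − 2g, so g = (2 − (-2))/2 = 2.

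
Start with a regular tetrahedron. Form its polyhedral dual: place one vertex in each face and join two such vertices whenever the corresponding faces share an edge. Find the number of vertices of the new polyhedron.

4

The base solid has V = 4, E = 6, F = 4.
The dual swaps V and F and preserves E: V′ = F = 4, E′ = E = 6, F′ = V = 4.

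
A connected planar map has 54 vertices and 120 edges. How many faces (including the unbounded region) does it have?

Euler's formula for a connected plane graph: V − E + F = 2, so F = 2 − 54 + 120 = 68.

68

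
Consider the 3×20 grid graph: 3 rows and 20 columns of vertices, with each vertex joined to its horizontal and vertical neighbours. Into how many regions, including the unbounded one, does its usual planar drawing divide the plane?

The grid has V = 3·20 = 60 vertices and E = 3·19 + 20·2 = 97 edges.
F = 2 − V + E = 2 − 60 + 97 = 39.

39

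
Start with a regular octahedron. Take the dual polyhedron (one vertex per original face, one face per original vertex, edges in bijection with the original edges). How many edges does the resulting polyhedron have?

The base solid has V = 6, E = 12, F = 8.
The dual swaps V and F and preserves E: V′ = F = 8, E′ = E = 12, F′ = V = 6.

12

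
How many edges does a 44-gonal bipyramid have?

132

A bipyramid over an n-gon has 2n triangular faces and n + 2 vertices: V = 44 + 2 = 46, E = 3·44 = 132, F = 2·44 = 88.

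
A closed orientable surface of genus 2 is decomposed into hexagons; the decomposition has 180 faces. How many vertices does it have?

χ = 2 − 2·2 = -2, and every face is a hexagon so 6F = 2E.
E = 6·180/2 = 540. Then V = -2 + E − F = -2 + 540 − 180 = 358.

358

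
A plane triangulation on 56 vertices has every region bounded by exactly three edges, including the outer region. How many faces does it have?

In a plane triangulation 3F = 2E and V − E + F = 2, so F = 2V − 4 = 2·56 − 4 = 108.

108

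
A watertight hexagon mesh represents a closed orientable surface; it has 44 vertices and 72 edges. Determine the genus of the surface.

Every face is a hexagon and each edge borders two faces, so 6F = 2·72, giving F = 24.
χ = V − E + F = 44 − 72 + 24 = -4.
For a closed orientable surface χ = 2 − 2g, so g = (2 − (-4))/2 = 3.

3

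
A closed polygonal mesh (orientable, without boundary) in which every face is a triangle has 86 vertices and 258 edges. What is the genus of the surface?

1

Every face is a triangle and each edge borders two faces, so 3F = 2·258, giving F = 172.
χ = V − E + F = 86 − 258 + 172 = 0.
For a closed orientable surface χ = 2 − 2g, so g = (2 − (0))/2 = 1.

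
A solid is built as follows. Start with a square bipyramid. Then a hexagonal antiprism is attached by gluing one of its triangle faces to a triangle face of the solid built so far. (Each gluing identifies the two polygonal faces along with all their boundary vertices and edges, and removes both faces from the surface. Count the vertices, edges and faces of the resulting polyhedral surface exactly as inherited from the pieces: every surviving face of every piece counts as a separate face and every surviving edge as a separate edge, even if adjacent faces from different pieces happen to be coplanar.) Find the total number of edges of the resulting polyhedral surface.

33

A square bipyramid: V=6, E=12, F=8.
Attach a hexagonal antiprism (V=12, E=24, F=14) along a 3-gon: merge 3 vertices and 3 edges, delete both glued faces → V=15, E=33, F=20.
Check: V − E + F = 15 − 33 + 20 = 2.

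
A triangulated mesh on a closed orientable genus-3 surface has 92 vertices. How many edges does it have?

288

χ = 2 − 2·3 = -4, and every face is a triangle so 3F = 2E.
V − E + F = -4 with E = 3F/2 gives 92 − (3/2 − 1)·F = -4, so F = 192 and E = 288.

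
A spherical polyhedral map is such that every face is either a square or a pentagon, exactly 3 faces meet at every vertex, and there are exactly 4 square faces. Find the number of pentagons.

Let x be the number of pentagons; then F = 4 + x.
Edge–face incidences: 2E = 4·4 + 5·x = 16 + 5x.
Every vertex has degree 3, so 3V = 2E.
Euler: V − E + F = 2 ⇒ (2E)/3 − E + (4 + x) = 2.
Multiply by 6: 2·(2E) − 3·(2E) + 6·(4 + x) = 12, i.e. 24 + 6x − (16 + 5x) = 12.
Collecting terms: x + 8 = 12, so x = 4.
Then 2E = 16 + 5·4 = 36, so E = 18, V = 2E/3 = 12, F = 4 + 4 = 8.

4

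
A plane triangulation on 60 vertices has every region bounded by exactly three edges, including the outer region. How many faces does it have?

In a plane triangulation 3F = 2E and V − E + F = 2, so F = 2V − 4 = 2·60 − 4 = 116.

116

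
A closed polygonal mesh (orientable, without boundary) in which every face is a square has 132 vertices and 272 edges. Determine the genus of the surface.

Every face is a square and each edge borders two faces, so 4F = 2·272, giving F = 136.
χ = V − E + F = 132 − 272 + 136 = -4.
For a closed orientable surface χ = 2 − 2g, so g = (2 − (-4))/2 = 3.

3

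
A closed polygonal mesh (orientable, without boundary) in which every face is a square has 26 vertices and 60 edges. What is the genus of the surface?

3

Every face is a square and each edge borders two faces, so 4F = 2·60, giving F = 30.
χ = V − E + F = 26 − 60 + 30 = -4.
For a closed orientable surface χ = 2 − 2g, so g = (2 − (-4))/2 = 3.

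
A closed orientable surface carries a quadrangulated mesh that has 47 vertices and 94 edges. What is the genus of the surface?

Every face is a square and each edge borders two faces, so 4F = 2·94, giving F = 47.
χ = V − E + F = 47 − 94 + 47 = 0.
For a closed orientable surface χ = 2 − 2g, so g = (2 − (0))/2 = 1.

1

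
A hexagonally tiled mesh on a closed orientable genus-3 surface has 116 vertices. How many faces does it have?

χ = 2 − 2·3 = -4, and every face is a hexagon so 6F = 2E.
V − E + F = -4 with E = 6F/2 gives 116 − (6/2 − 1)·F = -4, so F = 60 and E = 180.

60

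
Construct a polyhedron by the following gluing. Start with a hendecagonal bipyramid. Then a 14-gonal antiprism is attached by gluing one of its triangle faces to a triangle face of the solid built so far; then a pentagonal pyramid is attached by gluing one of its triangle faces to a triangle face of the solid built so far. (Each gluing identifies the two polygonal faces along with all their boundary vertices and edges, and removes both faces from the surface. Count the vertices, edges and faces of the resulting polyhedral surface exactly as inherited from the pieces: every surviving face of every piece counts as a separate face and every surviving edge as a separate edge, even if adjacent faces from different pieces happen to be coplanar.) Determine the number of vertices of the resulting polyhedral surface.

A hendecagonal bipyramid: V=13, E=33, F=22.
Attach a 14-gonal antiprism (V=28, E=56, F=30) along a 3-gon: merge 3 vertices and 3 edges, delete both glued faces → V=38, E=86, F=50.
Attach a pentagonal pyramid (V=6, E=10, F=6) along a 3-gon: merge 3 vertices and 3 edges, delete both glued faces → V=41, E=93, F=54.
Check: V − E + F = 41 − 93 + 54 = 2.

41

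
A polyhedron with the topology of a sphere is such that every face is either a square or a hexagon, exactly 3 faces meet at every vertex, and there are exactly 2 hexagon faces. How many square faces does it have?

Let x be the number of squares; then F = 2 + x.
Edge–face incidences: 2E = 6·2 + 4·x = 12 + 4x.
Every vertex has degree 3, so 3V = 2E.
Euler: V − E + F = 2 ⇒ (2E)/3 − E + (2 + x) = 2.
Multiply by 6: 2·(2E) − 3·(2E) + 6·(2 + x) = 12, i.e. 12 + 6x − (12 + 4x) = 12.
Collecting terms: 2x = 12, so x = 6.
Then 2E = 12 + 4·6 = 36, so E = 18, V = 2E/3 = 12, F = 2 + 6 = 8.

6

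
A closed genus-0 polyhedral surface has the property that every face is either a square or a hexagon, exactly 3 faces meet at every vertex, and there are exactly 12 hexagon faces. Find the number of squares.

6

Let x be the number of squares; then F = 12 + x.
Edge–face incidences: 2E = 6·12 + 4·x = 72 + 4x.
Every vertex has degree 3, so 3V = 2E.
Euler: V − E + F = 2 ⇒ (2E)/3 − E + (12 + x) = 2.
Multiply by 6: 2·(2E) − 3·(2E) + 6·(12 + x) = 12, i.e. 72 + 6x − (72 + 4x) = 12.
Collecting terms: 2x = 12, so x = 6.
Then 2E = 72 + 4·6 = 96, so E = 48, V = 2E/3 = 32, F = 12 + 6 = 18.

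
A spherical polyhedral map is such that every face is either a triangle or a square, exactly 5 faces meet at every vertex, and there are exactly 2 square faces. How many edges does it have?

Let x be the number of triangles; then F = 2 + x.
Edge–face incidences: 2E = 4·2 + 3·x = 8 + 3x.
Every vertex has degree 5, so 5V = 2E.
Euler: V − E + F = 2 ⇒ (2E)/5 − E + (2 + x) = 2.
Multiply by 10: 2·(2E) − 5·(2E) + 10·(2 + x) = 20, i.e. 20 + 10x − 3·(8 + 3x) = 20.
Collecting terms: x − 4 = 20, so x = 24.
Then 2E = 8 + 3·24 = 80, so E = 40, V = 2E/5 = 16, F = 2 + 24 = 26.

40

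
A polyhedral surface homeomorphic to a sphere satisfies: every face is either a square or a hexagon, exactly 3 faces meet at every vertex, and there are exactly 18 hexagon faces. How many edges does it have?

66

Let x be the number of squares; then F = 18 + x.
Edge–face incidences: 2E = 6·18 + 4·x = 108 + 4x.
Every vertex has degree 3, so 3V = 2E.
Euler: V − E + F = 2 ⇒ (2E)/3 − E + (18 + x) = 2.
Multiply by 6: 2·(2E) − 3·(2E) + 6·(18 + x) = 12, i.e. 108 + 6x − (108 + 4x) = 12.
Collecting terms: 2x = 12, so x = 6.
Then 2E = 108 + 4·6 = 132, so E = 66, V = 2E/3 = 44, F = 18 + 6 = 24.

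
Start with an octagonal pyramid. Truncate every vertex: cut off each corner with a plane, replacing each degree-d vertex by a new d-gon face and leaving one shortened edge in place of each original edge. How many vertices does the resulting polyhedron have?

32

The base solid has V = 9, E = 16, F = 9.
Truncation replaces each original edge-end by a new vertex, so V′ = 2E = 32.
Each original edge survives, and each old vertex of degree d contributes d new edges; summing degrees gives Σd = 2E, so E′ = E + 2E = 3E = 48.
Each original face survives and each original vertex becomes one new face: F′ = F + V = 18.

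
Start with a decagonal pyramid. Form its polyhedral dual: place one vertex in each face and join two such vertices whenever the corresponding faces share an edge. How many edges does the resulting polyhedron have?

The base solid has V = 11, E = 20, F = 11.
The dual swaps V and F and preserves E: V′ = F = 11, E′ = E = 20, F′ = V = 11.

20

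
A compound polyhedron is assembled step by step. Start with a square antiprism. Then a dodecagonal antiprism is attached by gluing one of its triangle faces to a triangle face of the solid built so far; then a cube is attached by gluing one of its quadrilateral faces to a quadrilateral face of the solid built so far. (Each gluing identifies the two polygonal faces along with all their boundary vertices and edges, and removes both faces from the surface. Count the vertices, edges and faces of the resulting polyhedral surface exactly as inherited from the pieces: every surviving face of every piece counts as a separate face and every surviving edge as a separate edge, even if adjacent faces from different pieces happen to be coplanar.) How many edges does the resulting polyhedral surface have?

69

A square antiprism: V=8, E=16, F=10.
Attach a dodecagonal antiprism (V=24, E=48, F=26) along a 3-gon: merge 3 vertices and 3 edges, delete both glued faces → V=29, E=61, F=34.
Attach a cube (V=8, E=12, F=6) along a 4-gon: merge 4 vertices and 4 edges, delete both glued faces → V=33, E=69, F=38.
Check: V − E + F = 33 − 69 + 38 = 2.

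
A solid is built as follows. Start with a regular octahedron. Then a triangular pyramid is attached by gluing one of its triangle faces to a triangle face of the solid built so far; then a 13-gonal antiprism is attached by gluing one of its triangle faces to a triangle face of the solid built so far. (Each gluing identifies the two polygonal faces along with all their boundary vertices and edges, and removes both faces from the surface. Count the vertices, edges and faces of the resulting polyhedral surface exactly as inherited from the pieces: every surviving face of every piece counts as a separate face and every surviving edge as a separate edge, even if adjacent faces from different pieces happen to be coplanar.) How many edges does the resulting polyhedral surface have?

A regular octahedron: V=6, E=12, F=8.
Attach a triangular pyramid (V=4, E=6, F=4) along a 3-gon: merge 3 vertices and 3 edges, delete both glued faces → V=7, E=15, F=10.
Attach a 13-gonal antiprism (V=26, E=52, F=28) along a 3-gon: merge 3 vertices and 3 edges, delete both glued faces → V=30, E=64, F=36.
Check: V − E + F = 30 − 64 + 36 = 2.

64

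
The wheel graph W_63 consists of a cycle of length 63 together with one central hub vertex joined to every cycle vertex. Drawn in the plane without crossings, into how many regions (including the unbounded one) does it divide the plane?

W_63 has V = 63 + 1 = 64 vertices and E = 2·63 = 126 edges.
By Euler's formula F = 2 − V + E = 2 − 64 + 126 = 64.

64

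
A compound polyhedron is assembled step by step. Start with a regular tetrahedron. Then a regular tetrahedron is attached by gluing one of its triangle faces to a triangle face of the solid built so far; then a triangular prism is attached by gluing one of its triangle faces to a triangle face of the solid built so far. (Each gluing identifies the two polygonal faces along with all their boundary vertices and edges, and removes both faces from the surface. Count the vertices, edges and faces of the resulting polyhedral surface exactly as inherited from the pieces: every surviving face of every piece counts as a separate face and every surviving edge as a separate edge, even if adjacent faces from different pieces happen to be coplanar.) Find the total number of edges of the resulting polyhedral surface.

15

A regular tetrahedron: V=4, E=6, F=4.
Attach a regular tetrahedron (V=4, E=6, F=4) along a 3-gon: merge 3 vertices and 3 edges, delete both glued faces → V=5, E=9, F=6.
Attach a triangular prism (V=6, E=9, F=5) along a 3-gon: merge 3 vertices and 3 edges, delete both glued faces → V=8, E=15, F=9.
Check: V − E + F = 8 − 15 + 9 = 2.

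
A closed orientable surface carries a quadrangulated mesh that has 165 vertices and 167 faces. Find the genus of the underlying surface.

2

Every face is a square, so 2E = 4·167 = 668, giving E = 334.
χ = V − E + F = 165 − 334 + 167 = -2.
For a closed orientable surface χ = 2 − 2g, so g = (2 − (-2))/2 = 2.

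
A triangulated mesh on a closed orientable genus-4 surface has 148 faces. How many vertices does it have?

68

χ = 2 − 2·4 = -6, and every face is a triangle so 3F = 2E.
E = 3·148/2 = 222. Then V = -6 + E − F = -6 + 222 − 148 = 68.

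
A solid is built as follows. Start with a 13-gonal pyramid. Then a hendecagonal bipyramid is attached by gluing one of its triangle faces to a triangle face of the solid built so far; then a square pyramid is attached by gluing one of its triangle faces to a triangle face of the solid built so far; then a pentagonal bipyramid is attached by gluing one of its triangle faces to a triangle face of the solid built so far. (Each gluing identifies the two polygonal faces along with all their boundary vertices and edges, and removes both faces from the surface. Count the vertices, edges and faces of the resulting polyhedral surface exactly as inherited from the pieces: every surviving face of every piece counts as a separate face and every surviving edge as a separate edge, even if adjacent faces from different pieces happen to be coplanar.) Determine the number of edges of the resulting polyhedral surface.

A 13-gonal pyramid: V=14, E=26, F=14.
Attach a hendecagonal bipyramid (V=13, E=33, F=22) along a 3-gon: merge 3 vertices and 3 edges, delete both glued faces → V=24, E=56, F=34.
Attach a square pyramid (V=5, E=8, F=5) along a 3-gon: merge 3 vertices and 3 edges, delete both glued faces → V=26, E=61, F=37.
Attach a pentagonal bipyramid (V=7, E=15, F=10) along a 3-gon: merge 3 vertices and 3 edges, delete both glued faces → V=30, E=73, F=45.
Check: V − E + F = 30 − 73 + 45 = 2.

73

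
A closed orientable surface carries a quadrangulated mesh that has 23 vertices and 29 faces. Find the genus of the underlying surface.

Every face is a square, so 2E = 4·29 = 116, giving E = 58.
χ = V − E + F = 23 − 58 + 29 = -6.
For a closed orientable surface χ = 2 − 2g, so g = (2 − (-6))/2 = 4.

4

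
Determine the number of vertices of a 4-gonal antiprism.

8

An antiprism on an n-gon has two n-gon caps and 2n triangles: V = 2·4 = 8, E = 4·4 = 16, F = 2·4 + 2 = 10.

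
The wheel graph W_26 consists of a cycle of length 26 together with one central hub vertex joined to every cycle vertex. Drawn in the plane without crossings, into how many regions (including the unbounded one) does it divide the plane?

27

W_26 has V = 26 + 1 = 27 vertices and E = 2·26 = 52 edges.
By Euler's formula F = 2 − V + E = 2 − 27 + 52 = 27.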